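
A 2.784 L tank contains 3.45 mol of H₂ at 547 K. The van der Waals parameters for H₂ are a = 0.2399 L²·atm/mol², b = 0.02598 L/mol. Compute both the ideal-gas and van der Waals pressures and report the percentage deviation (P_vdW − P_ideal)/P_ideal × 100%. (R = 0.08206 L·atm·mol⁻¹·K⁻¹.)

2.66 %

Ideal: P_ideal = nRT/V = (3.45)(0.08206)(547)/2.784 = 55.6248 atm
vdW: P = nRT/(V − nb) − a n²/V² = 154.860/2.69437 − 2.85541/7.75066 = 57.4754 − 0.368409 = 57.1070 atm
% deviation = (57.1070 − 55.6248)/55.6248 × 100% = 2.66%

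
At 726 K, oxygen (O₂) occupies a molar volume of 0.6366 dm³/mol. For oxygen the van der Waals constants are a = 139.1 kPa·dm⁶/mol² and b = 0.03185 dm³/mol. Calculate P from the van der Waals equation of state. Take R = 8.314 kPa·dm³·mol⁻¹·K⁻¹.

P ≈ 9638 kPa

P = RT/(V_m − b) − a/V_m²
RT/(V_m − b) = (8.314)(726)/(0.6366 − 0.03185) = 6036.0/0.60475 = 9981.0 kPa
a/V_m² = 139.1/(0.6366)² = 343.24 kPa
P = 9981.0 − 343.24 = 9638 kPa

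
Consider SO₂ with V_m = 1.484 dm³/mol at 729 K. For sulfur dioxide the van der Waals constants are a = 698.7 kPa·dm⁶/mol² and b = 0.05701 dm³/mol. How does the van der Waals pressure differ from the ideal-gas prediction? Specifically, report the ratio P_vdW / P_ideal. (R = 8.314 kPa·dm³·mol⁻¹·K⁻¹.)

P_vdW / P_ideal ≈ 0.9623

Ideal: P_ideal = RT/V_m = (8.314)(729)/1.484 = 4084.17 kPa
vdW: P = RT/(V_m − b) − a/V_m² = 6060.91/1.42699 − 698.7/2.20226 = 4247.34 − 317.265 = 3930.08 kPa
Ratio = 3930.08/4084.17 = 0.9623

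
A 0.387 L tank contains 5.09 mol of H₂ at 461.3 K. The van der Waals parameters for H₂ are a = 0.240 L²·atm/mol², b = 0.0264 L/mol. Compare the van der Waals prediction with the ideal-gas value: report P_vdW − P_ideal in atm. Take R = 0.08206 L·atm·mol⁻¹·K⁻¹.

Ideal: P_ideal = nRT/V = (5.09)(0.08206)(461.3)/0.387 = 497.877 atm
vdW: P = nRT/(V − nb) − a n²/V² = 192.678/0.252624 − 6.21794/0.149769 = 762.707 − 41.5169 = 721.190 atm
ΔP = 721.190 − 497.877 = 223.3 atm

ΔP ≈ 223.3 atm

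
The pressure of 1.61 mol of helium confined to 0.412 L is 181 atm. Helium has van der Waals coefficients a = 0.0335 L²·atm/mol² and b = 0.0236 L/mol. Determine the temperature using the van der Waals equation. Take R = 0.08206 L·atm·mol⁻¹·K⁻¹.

T ≈ 513.8 K

T = (P + a n²/V²)(V − nb)/(nR)
P + a n²/V² = 181 + (0.0335)(1.61)²/(0.412)² = 181.51 atm
V − nb = 0.412 − (1.61)(0.0236) = 0.37400 L
T = (181.51)(0.37400)/((1.61)(0.08206)) = 513.8 K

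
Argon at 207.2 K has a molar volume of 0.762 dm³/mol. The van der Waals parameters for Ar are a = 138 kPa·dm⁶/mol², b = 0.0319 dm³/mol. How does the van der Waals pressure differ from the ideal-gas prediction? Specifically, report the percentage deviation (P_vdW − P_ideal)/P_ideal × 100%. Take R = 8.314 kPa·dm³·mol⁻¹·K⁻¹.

Ideal: P_ideal = RT/V_m = (8.314)(207.2)/0.762 = 2260.71 kPa
vdW: P = RT/(V_m − b) − a/V_m² = 1722.66/0.730100 − 138/0.580644 = 2359.49 − 237.667 = 2121.82 kPa
% deviation = (2121.82 − 2260.71)/2260.71 × 100% = -6.14%

-6.14 %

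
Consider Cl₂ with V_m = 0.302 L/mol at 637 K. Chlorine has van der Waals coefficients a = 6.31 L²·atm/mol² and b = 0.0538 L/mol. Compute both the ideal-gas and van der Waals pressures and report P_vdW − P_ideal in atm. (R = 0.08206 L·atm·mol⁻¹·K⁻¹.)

Ideal: P_ideal = RT/V_m = (0.08206)(637)/0.302 = 173.087 atm
vdW: P = RT/(V_m − b) − a/V_m² = 52.2722/0.248200 − 6.31/0.0912040 = 210.605 − 69.1856 = 141.419 atm
ΔP = 141.419 − 173.087 = -31.67 atm

ΔP ≈ -31.67 atm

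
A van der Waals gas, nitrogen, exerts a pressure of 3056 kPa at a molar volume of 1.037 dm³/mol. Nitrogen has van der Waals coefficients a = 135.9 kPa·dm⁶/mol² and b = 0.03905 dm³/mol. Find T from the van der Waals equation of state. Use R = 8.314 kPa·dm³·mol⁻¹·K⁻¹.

T ≈ 382.0 K

T = (P + a/V_m²)(V_m − b)/R
P + a/V_m² = 3056 + 135.9/(1.037)² = 3182.4 kPa
V_m − b = 1.037 − 0.03905 = 0.99795 dm³/mol
T = (3182.4)(0.99795)/8.314 = 382.0 K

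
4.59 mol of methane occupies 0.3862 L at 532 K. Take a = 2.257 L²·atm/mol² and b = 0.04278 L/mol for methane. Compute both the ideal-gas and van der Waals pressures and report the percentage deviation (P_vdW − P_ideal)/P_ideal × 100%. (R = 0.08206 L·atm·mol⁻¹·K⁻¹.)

Ideal: P_ideal = nRT/V = (4.59)(0.08206)(532)/0.3862 = 518.852 atm
vdW: P = nRT/(V − nb) − a n²/V² = 200.381/0.189840 − 47.5507/0.149150 = 1055.53 − 318.811 = 736.72 atm
% deviation = (736.72 − 518.852)/518.852 × 100% = 41.99%

41.99 %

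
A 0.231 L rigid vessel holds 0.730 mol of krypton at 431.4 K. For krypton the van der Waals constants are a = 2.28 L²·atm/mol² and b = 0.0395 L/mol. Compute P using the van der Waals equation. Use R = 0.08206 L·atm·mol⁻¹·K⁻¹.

P = nRT/(V − nb) − a n²/V²
nRT/(V − nb) = (0.730)(0.08206)(431.4)/(0.231 − 0.730×0.0395) = 25.842/0.20217 = 127.82 atm
a n²/V² = (2.28)(0.730)²/(0.231)² = 22.770 atm
P = 127.82 − 22.770 = 105.1 atm

P ≈ 105.1 atm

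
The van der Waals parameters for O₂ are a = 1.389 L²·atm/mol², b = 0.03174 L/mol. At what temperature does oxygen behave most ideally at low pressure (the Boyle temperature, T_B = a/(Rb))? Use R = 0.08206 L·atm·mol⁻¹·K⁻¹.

T_B ≈ 533.3 K

For a van der Waals gas the second virial coefficient B₂ = b − a/(RT) vanishes at T_B = a/(Rb).
T_B = 1.389/(0.08206×0.03174) = 1.389/0.0026046 = 533.3 K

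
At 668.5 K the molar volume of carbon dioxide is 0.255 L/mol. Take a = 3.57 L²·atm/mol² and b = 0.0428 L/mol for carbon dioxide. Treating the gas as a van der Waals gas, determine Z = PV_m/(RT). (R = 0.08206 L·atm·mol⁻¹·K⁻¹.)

P = RT/(V_m − b) − a/V_m² = (0.08206)(668.5)/(0.255 − 0.0428) − 3.57/(0.255)²
  = 54.857/0.21220 − 54.902 = 258.52 − 54.902 = 203.62 atm
Z = PV_m/(RT) = (203.62)(0.255)/((0.08206)(668.5)) = 51.923/54.857 = 0.9465

Z ≈ 0.9465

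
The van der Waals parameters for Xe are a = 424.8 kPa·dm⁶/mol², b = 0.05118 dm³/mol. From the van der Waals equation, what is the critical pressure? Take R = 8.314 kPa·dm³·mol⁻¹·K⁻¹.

P_c ≈ 6006 kPa

For a van der Waals gas, P_c = a/(27b²).
P_c = 424.8/(27×(0.05118)²) = 424.8/0.070724 = 6006 kPa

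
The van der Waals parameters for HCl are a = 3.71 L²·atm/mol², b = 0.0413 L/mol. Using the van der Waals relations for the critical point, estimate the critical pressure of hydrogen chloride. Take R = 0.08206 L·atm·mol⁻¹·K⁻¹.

For a van der Waals gas, P_c = a/(27b²).
P_c = 3.71/(27×(0.0413)²) = 3.71/0.046054 = 80.56 atm

P_c ≈ 80.56 atm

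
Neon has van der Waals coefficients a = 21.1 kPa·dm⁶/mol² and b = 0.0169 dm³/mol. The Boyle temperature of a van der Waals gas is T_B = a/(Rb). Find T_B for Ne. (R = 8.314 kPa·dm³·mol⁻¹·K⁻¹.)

T_B ≈ 150.2 K

For a van der Waals gas the second virial coefficient B₂ = b − a/(RT) vanishes at T_B = a/(Rb).
T_B = 21.1/(8.314×0.0169) = 21.1/0.14051 = 150.2 K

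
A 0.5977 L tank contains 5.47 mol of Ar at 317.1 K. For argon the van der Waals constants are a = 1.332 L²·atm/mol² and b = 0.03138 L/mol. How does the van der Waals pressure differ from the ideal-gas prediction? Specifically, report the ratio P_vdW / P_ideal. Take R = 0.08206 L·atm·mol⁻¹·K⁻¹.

Ideal: P_ideal = nRT/V = (5.47)(0.08206)(317.1)/0.5977 = 238.140 atm
vdW: P = nRT/(V − nb) − a n²/V² = 142.336/0.426051 − 39.8546/0.357245 = 334.082 − 111.561 = 222.521 atm
Ratio = 222.521/238.140 = 0.9344

P_vdW / P_ideal ≈ 0.9344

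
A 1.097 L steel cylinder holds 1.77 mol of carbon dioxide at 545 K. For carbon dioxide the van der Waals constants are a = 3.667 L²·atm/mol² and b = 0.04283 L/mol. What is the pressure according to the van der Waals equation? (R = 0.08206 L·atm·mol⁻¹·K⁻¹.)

P ≈ 67.97 atm

P = nRT/(V − nb) − a n²/V²
nRT/(V − nb) = (1.77)(0.08206)(545)/(1.097 − 1.77×0.04283) = 79.159/1.0212 = 77.516 atm
a n²/V² = (3.667)(1.77)²/(1.097)² = 9.5465 atm
P = 77.516 − 9.5465 = 67.97 atm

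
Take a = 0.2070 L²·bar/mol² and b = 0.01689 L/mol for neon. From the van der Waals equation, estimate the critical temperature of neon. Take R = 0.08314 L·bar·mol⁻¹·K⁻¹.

For a van der Waals gas, T_c = 8a/(27Rb).
T_c = 8×0.2070/(27×0.08314×0.01689) = 1.6560/0.037914 = 43.68 K

T_c ≈ 43.68 K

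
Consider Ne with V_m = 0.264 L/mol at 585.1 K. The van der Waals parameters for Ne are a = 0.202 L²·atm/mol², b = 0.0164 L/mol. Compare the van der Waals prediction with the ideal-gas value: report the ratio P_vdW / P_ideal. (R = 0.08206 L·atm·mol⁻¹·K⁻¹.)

P_vdW / P_ideal ≈ 1.050

Ideal: P_ideal = RT/V_m = (0.08206)(585.1)/0.264 = 181.869 atm
vdW: P = RT/(V_m − b) − a/V_m² = 48.0133/0.247600 − 0.202/0.0696960 = 193.915 − 2.89830 = 191.017 atm
Ratio = 191.017/181.869 = 1.050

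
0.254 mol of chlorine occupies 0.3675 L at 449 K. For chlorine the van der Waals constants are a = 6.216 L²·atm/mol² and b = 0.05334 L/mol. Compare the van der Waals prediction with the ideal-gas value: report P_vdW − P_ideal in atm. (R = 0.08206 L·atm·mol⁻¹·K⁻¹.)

ΔP ≈ -1.995 atm

Ideal: P_ideal = nRT/V = (0.254)(0.08206)(449)/0.3675 = 25.4656 atm
vdW: P = nRT/(V − nb) − a n²/V² = 9.35861/0.353952 − 0.401031/0.135056 = 26.4403 − 2.96937 = 23.4709 atm
ΔP = 23.4709 − 25.4656 = -1.995 atm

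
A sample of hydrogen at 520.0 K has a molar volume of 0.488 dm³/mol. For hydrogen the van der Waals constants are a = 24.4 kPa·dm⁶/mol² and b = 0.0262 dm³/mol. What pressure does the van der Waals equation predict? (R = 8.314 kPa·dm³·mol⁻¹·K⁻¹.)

P = RT/(V_m − b) − a/V_m²
RT/(V_m − b) = (8.314)(520.0)/(0.488 − 0.0262) = 4323.3/0.46180 = 9361.8 kPa
a/V_m² = 24.4/(0.488)² = 102.46 kPa
P = 9361.8 − 102.46 = 9259 kPa

P ≈ 9259 kPa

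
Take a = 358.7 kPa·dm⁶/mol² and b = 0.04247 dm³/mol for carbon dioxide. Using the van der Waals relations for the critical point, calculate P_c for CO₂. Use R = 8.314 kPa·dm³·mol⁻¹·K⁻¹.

For a van der Waals gas, P_c = a/(27b²).
P_c = 358.7/(27×(0.04247)²) = 358.7/0.048700 = 7366 kPa

P_c ≈ 7366 kPa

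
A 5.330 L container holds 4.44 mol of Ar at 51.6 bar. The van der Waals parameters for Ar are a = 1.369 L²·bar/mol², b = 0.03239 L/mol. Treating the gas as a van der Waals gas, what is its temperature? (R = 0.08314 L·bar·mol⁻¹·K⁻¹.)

T ≈ 738.3 K

T = (P + a n²/V²)(V − nb)/(nR)
P + a n²/V² = 51.6 + (1.369)(4.44)²/(5.330)² = 52.550 bar
V − nb = 5.330 − (4.44)(0.03239) = 5.1862 L
T = (52.550)(5.1862)/((4.44)(0.08314)) = 738.3 K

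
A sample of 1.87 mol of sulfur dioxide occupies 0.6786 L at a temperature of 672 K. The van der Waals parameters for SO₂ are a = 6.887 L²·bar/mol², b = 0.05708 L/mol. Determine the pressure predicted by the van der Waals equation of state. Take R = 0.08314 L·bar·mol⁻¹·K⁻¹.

P ≈ 130.4 bar

P = nRT/(V − nb) − a n²/V²
nRT/(V − nb) = (1.87)(0.08314)(672)/(0.6786 − 1.87×0.05708) = 104.48/0.57186 = 182.70 bar
a n²/V² = (6.887)(1.87)²/(0.6786)² = 52.298 bar
P = 182.70 − 52.298 = 130.4 bar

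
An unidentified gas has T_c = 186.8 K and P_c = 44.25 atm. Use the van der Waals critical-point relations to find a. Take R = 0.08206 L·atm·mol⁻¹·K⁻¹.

From T_c = 8a/(27Rb) and P_c = a/(27b²): a = 27 R² T_c²/(64 P_c).
a = 27×(0.08206)²×(186.8)²/(64×44.25) = 6344.3/2832.0 = 2.240 L²·atm/mol²

a ≈ 2.240 L²·atm/mol²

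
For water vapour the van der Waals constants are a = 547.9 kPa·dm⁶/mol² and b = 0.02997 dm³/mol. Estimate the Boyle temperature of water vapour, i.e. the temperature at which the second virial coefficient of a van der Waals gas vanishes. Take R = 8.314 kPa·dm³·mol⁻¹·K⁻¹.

T_B ≈ 2199 K

For a van der Waals gas the second virial coefficient B₂ = b − a/(RT) vanishes at T_B = a/(Rb).
T_B = 547.9/(8.314×0.02997) = 547.9/0.24917 = 2199 K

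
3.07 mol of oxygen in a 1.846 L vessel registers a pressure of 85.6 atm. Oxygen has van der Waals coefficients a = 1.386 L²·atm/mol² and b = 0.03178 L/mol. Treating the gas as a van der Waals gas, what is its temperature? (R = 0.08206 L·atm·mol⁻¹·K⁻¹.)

T ≈ 620.7 K

T = (P + a n²/V²)(V − nb)/(nR)
P + a n²/V² = 85.6 + (1.386)(3.07)²/(1.846)² = 89.433 atm
V − nb = 1.846 − (3.07)(0.03178) = 1.7484 L
T = (89.433)(1.7484)/((3.07)(0.08206)) = 620.7 K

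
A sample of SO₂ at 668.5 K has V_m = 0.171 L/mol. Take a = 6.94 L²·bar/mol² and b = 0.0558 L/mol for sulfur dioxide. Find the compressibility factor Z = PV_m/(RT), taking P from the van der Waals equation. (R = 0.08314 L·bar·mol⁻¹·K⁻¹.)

P = RT/(V_m − b) − a/V_m² = (0.08314)(668.5)/(0.171 − 0.0558) − 6.94/(0.171)²
  = 55.579/0.11520 − 237.34 = 482.46 − 237.34 = 245.12 bar
Z = PV_m/(RT) = (245.12)(0.171)/((0.08314)(668.5)) = 41.916/55.579 = 0.7542

Z ≈ 0.7542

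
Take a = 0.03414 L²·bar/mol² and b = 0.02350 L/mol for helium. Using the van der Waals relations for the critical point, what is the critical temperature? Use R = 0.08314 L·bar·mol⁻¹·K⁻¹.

For a van der Waals gas, T_c = 8a/(27Rb).
T_c = 8×0.03414/(27×0.08314×0.02350) = 0.27312/0.052752 = 5.177 K

T_c ≈ 5.177 K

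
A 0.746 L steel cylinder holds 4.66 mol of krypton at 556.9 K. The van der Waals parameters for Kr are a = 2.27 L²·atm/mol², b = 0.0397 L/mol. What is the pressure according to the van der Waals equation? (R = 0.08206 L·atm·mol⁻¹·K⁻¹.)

P ≈ 291.0 atm

P = nRT/(V − nb) − a n²/V²
nRT/(V − nb) = (4.66)(0.08206)(556.9)/(0.746 − 4.66×0.0397) = 212.96/0.56100 = 379.61 atm
a n²/V² = (2.27)(4.66)²/(0.746)² = 88.577 atm
P = 379.61 − 88.577 = 291.0 atm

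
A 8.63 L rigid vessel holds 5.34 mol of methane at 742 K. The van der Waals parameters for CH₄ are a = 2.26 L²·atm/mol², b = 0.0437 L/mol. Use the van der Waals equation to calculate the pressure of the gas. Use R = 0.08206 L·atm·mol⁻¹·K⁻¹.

P = nRT/(V − nb) − a n²/V²
nRT/(V − nb) = (5.34)(0.08206)(742)/(8.63 − 5.34×0.0437) = 325.14/8.3966 = 38.723 atm
a n²/V² = (2.26)(5.34)²/(8.63)² = 0.86531 atm
P = 38.723 − 0.86531 = 37.86 atm

P ≈ 37.86 atm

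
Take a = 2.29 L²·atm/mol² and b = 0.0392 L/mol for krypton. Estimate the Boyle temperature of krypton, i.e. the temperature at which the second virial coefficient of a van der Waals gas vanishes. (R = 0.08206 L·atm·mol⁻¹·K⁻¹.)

T_B ≈ 711.9 K

For a van der Waals gas the second virial coefficient B₂ = b − a/(RT) vanishes at T_B = a/(Rb).
T_B = 2.29/(0.08206×0.0392) = 2.29/0.0032168 = 711.9 K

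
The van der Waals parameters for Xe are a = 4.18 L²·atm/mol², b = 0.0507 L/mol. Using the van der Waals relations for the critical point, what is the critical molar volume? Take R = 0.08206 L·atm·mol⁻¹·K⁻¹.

V_m,c ≈ 0.1521 L/mol

For a van der Waals gas, V_m,c = 3b.
V_m,c = 3×0.0507 = 0.1521 L/mol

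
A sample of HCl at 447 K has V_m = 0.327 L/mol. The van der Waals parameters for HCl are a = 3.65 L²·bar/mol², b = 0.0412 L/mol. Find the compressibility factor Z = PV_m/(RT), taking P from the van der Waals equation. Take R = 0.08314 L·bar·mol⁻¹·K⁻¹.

Z ≈ 0.8438

P = RT/(V_m − b) − a/V_m² = (0.08314)(447)/(0.327 − 0.0412) − 3.65/(0.327)²
  = 37.164/0.28580 − 34.135 = 130.03 − 34.135 = 95.90 bar
Z = PV_m/(RT) = (95.90)(0.327)/((0.08314)(447)) = 31.359/37.164 = 0.8438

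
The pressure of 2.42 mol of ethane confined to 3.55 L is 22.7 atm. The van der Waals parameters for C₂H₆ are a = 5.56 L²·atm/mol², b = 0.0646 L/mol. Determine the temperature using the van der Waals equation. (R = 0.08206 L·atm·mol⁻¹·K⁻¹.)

T ≈ 432.1 K

T = (P + a n²/V²)(V − nb)/(nR)
P + a n²/V² = 22.7 + (5.56)(2.42)²/(3.55)² = 25.284 atm
V − nb = 3.55 − (2.42)(0.0646) = 3.3937 L
T = (25.284)(3.3937)/((2.42)(0.08206)) = 432.1 K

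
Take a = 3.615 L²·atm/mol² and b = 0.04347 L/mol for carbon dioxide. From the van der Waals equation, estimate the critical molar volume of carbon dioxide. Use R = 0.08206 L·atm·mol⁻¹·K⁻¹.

For a van der Waals gas, V_m,c = 3b.
V_m,c = 3×0.04347 = 0.1304 L/mol

V_m,c ≈ 0.1304 L/mol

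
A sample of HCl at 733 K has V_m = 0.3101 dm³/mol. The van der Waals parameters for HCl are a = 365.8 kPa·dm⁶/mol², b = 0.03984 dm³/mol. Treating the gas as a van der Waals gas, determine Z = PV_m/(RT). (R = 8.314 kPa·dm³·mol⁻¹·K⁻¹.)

P = RT/(V_m − b) − a/V_m² = (8.314)(733)/(0.3101 − 0.03984) − 365.8/(0.3101)²
  = 6094.2/0.27026 − 3804.0 = 22549 − 3804.0 = 18745 kPa
Z = PV_m/(RT) = (18745)(0.3101)/((8.314)(733)) = 5812.8/6094.2 = 0.9538

Z ≈ 0.9538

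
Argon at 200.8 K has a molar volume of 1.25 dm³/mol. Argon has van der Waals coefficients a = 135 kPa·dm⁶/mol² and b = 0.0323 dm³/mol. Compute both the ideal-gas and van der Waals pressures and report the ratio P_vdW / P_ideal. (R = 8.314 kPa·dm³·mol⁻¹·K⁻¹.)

Ideal: P_ideal = RT/V_m = (8.314)(200.8)/1.25 = 1335.56 kPa
vdW: P = RT/(V_m − b) − a/V_m² = 1669.45/1.21770 − 135/1.56250 = 1370.99 − 86.4000 = 1284.59 kPa
Ratio = 1284.59/1335.56 = 0.9618

P_vdW / P_ideal ≈ 0.9618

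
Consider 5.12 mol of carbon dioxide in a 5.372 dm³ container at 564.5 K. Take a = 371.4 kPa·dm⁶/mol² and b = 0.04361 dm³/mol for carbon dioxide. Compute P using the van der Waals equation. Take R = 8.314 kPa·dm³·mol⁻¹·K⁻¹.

P = nRT/(V − nb) − a n²/V²
nRT/(V − nb) = (5.12)(8.314)(564.5)/(5.372 − 5.12×0.04361) = 24029/5.1487 = 4667.0 kPa
a n²/V² = (371.4)(5.12)²/(5.372)² = 337.37 kPa
P = 4667.0 − 337.37 = 4330 kPa

P ≈ 4330 kPa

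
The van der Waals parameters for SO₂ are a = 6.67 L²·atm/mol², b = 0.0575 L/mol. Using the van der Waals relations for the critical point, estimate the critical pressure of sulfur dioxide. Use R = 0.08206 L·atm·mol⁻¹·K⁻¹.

For a van der Waals gas, P_c = a/(27b²).
P_c = 6.67/(27×(0.0575)²) = 6.67/0.089269 = 74.72 atm

P_c ≈ 74.72 atm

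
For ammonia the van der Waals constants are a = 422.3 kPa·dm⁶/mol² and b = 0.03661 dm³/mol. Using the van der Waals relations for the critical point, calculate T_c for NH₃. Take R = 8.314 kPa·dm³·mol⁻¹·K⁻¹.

For a van der Waals gas, T_c = 8a/(27Rb).
T_c = 8×422.3/(27×8.314×0.03661) = 3378.4/8.2181 = 411.1 K

T_c ≈ 411.1 K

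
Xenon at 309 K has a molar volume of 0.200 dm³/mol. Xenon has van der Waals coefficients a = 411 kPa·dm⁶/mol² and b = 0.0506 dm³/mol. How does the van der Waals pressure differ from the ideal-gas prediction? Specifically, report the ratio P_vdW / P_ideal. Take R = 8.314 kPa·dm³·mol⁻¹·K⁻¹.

P_vdW / P_ideal ≈ 0.5388

Ideal: P_ideal = RT/V_m = (8.314)(309)/0.200 = 12845.1 kPa
vdW: P = RT/(V_m − b) − a/V_m² = 2569.03/0.149400 − 411/0.0400000 = 17195.6 − 10275.0 = 6920.6 kPa
Ratio = 6920.6/12845.1 = 0.5388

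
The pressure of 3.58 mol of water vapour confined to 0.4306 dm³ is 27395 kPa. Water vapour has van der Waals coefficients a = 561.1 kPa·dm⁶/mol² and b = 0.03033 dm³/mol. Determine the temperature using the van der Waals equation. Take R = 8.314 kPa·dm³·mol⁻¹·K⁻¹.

T = (P + a n²/V²)(V − nb)/(nR)
P + a n²/V² = 27395 + (561.1)(3.58)²/(0.4306)² = 66180 kPa
V − nb = 0.4306 − (3.58)(0.03033) = 0.32202 dm³
T = (66180)(0.32202)/((3.58)(8.314)) = 716.0 K

T ≈ 716.0 K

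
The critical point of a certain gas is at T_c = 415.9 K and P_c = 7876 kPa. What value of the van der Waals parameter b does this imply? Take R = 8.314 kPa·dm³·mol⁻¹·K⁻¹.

b ≈ 0.05488 dm³/mol

From T_c = 8a/(27Rb) and P_c = a/(27b²): b = R T_c/(8 P_c).
b = (8.314)(415.9)/(8×7876) = 3457.8/63008 = 0.05488 dm³/mol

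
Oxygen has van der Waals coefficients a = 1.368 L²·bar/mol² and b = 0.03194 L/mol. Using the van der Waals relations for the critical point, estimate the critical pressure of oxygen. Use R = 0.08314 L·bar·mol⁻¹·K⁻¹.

For a van der Waals gas, P_c = a/(27b²).
P_c = 1.368/(27×(0.03194)²) = 1.368/0.027544 = 49.67 bar

P_c ≈ 49.67 bar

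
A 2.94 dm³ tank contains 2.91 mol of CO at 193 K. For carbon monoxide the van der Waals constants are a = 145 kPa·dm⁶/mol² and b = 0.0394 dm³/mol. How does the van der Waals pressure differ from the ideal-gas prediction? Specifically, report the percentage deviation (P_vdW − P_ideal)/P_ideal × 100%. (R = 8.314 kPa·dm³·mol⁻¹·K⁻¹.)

-4.89 %

Ideal: P_ideal = nRT/V = (2.91)(8.314)(193)/2.94 = 1588.23 kPa
vdW: P = nRT/(V − nb) − a n²/V² = 4669.39/2.82535 − 1227.87/8.64360 = 1652.68 − 142.055 = 1510.63 kPa
% deviation = (1510.63 − 1588.23)/1588.23 × 100% = -4.89%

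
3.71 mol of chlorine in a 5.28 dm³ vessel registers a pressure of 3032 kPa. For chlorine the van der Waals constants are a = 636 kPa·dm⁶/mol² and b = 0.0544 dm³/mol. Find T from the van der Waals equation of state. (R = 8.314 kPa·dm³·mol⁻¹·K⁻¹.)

T ≈ 550.9 K

T = (P + a n²/V²)(V − nb)/(nR)
P + a n²/V² = 3032 + (636)(3.71)²/(5.28)² = 3346.0 kPa
V − nb = 5.28 − (3.71)(0.0544) = 5.0782 dm³
T = (3346.0)(5.0782)/((3.71)(8.314)) = 550.9 K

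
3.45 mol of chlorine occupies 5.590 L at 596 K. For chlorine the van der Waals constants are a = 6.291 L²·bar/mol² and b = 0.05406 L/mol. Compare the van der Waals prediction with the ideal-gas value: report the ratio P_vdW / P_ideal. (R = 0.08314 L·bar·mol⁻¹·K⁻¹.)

Ideal: P_ideal = nRT/V = (3.45)(0.08314)(596)/5.590 = 30.5818 bar
vdW: P = nRT/(V − nb) − a n²/V² = 170.952/5.40349 − 74.8786/31.2481 = 31.6373 − 2.39626 = 29.2410 bar
Ratio = 29.2410/30.5818 = 0.9562

P_vdW / P_ideal ≈ 0.9562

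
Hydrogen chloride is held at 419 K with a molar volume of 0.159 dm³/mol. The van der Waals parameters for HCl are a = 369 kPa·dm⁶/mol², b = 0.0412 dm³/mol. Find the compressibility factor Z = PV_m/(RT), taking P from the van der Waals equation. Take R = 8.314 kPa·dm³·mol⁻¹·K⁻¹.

P = RT/(V_m − b) − a/V_m² = (8.314)(419)/(0.159 − 0.0412) − 369/(0.159)²
  = 3483.6/0.11780 − 14596 = 29572 − 14596 = 14976 kPa
Z = PV_m/(RT) = (14976)(0.159)/((8.314)(419)) = 2381.2/3483.6 = 0.6835

Z ≈ 0.6835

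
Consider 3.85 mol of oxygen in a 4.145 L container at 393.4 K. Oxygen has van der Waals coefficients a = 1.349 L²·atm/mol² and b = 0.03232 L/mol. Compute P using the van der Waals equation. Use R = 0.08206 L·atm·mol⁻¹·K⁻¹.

P = nRT/(V − nb) − a n²/V²
nRT/(V − nb) = (3.85)(0.08206)(393.4)/(4.145 − 3.85×0.03232) = 124.29/4.0206 = 30.913 atm
a n²/V² = (1.349)(3.85)²/(4.145)² = 1.1638 atm
P = 30.913 − 1.1638 = 29.75 atm

P ≈ 29.75 atm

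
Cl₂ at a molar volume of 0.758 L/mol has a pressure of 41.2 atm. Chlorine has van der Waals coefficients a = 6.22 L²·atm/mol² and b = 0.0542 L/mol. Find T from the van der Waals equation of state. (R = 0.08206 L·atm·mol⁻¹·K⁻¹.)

T = (P + a/V_m²)(V_m − b)/R
P + a/V_m² = 41.2 + 6.22/(0.758)² = 52.026 atm
V_m − b = 0.758 − 0.0542 = 0.70380 L/mol
T = (52.026)(0.70380)/0.08206 = 446.2 K

T ≈ 446.2 K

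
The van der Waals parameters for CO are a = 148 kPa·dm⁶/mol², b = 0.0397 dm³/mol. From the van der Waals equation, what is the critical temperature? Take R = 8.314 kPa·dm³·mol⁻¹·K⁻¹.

T_c ≈ 132.9 K

For a van der Waals gas, T_c = 8a/(27Rb).
T_c = 8×148/(27×8.314×0.0397) = 1184.0/8.9118 = 132.9 K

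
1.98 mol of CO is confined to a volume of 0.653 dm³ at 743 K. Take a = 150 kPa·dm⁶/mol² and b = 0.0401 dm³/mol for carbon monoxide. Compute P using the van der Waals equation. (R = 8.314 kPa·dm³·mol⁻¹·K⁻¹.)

P = nRT/(V − nb) − a n²/V²
nRT/(V − nb) = (1.98)(8.314)(743)/(0.653 − 1.98×0.0401) = 12231/0.57360 = 21323 kPa
a n²/V² = (150)(1.98)²/(0.653)² = 1379.1 kPa
P = 21323 − 1379.1 = 19944 kPa

P ≈ 19944 kPa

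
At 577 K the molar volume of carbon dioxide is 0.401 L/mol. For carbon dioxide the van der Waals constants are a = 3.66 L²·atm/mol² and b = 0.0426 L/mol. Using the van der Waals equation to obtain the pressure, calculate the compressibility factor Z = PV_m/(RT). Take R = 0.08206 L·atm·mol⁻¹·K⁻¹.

P = RT/(V_m − b) − a/V_m² = (0.08206)(577)/(0.401 − 0.0426) − 3.66/(0.401)²
  = 47.349/0.35840 − 22.761 = 132.11 − 22.761 = 109.35 atm
Z = PV_m/(RT) = (109.35)(0.401)/((0.08206)(577)) = 43.849/47.349 = 0.9261

Z ≈ 0.9261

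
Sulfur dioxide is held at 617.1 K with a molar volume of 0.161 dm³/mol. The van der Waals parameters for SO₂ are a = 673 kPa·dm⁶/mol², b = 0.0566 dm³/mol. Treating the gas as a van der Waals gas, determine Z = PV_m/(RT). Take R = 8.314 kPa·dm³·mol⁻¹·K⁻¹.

P = RT/(V_m − b) − a/V_m² = (8.314)(617.1)/(0.161 − 0.0566) − 673/(0.161)²
  = 5130.6/0.10440 − 25964 = 49144 − 25964 = 23180 kPa
Z = PV_m/(RT) = (23180)(0.161)/((8.314)(617.1)) = 3732.0/5130.6 = 0.7274

Z ≈ 0.7274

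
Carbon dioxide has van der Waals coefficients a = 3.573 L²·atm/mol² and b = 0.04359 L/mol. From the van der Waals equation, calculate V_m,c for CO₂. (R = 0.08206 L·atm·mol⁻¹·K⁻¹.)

For a van der Waals gas, V_m,c = 3b.
V_m,c = 3×0.04359 = 0.1308 L/mol

V_m,c ≈ 0.1308 L/mol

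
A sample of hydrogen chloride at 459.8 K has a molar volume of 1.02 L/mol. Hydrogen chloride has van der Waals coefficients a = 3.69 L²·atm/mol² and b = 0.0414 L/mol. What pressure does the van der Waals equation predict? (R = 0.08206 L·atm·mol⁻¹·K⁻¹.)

P ≈ 35.01 atm

P = RT/(V_m − b) − a/V_m²
RT/(V_m − b) = (0.08206)(459.8)/(1.02 − 0.0414) = 37.731/0.97860 = 38.556 atm
a/V_m² = 3.69/(1.02)² = 3.5467 atm
P = 38.556 − 3.5467 = 35.01 atm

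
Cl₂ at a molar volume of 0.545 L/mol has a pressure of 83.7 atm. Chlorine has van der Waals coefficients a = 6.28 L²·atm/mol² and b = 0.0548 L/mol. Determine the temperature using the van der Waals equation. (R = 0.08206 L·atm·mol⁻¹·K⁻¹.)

T = (P + a/V_m²)(V_m − b)/R
P + a/V_m² = 83.7 + 6.28/(0.545)² = 104.84 atm
V_m − b = 0.545 − 0.0548 = 0.49020 L/mol
T = (104.84)(0.49020)/0.08206 = 626.3 K

T ≈ 626.3 K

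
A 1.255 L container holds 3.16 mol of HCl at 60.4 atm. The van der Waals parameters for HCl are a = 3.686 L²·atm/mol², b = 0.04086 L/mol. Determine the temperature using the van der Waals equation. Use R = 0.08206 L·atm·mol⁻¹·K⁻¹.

T ≈ 363.7 K

T = (P + a n²/V²)(V − nb)/(nR)
P + a n²/V² = 60.4 + (3.686)(3.16)²/(1.255)² = 83.769 atm
V − nb = 1.255 − (3.16)(0.04086) = 1.1259 L
T = (83.769)(1.1259)/((3.16)(0.08206)) = 363.7 K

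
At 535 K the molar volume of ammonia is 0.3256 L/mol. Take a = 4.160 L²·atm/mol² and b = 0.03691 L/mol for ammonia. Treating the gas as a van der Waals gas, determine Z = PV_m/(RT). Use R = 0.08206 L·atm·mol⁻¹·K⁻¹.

Z ≈ 0.8368

P = RT/(V_m − b) − a/V_m² = (0.08206)(535)/(0.3256 − 0.03691) − 4.160/(0.3256)²
  = 43.902/0.28869 − 39.240 = 152.07 − 39.240 = 112.83 atm
Z = PV_m/(RT) = (112.83)(0.3256)/((0.08206)(535)) = 36.737/43.902 = 0.8368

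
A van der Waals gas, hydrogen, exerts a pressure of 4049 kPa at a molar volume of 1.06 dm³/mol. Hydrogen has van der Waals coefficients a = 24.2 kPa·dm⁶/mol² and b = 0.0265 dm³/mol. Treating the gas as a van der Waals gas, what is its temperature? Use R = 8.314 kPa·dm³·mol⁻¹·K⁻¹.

T = (P + a/V_m²)(V_m − b)/R
P + a/V_m² = 4049 + 24.2/(1.06)² = 4070.5 kPa
V_m − b = 1.06 − 0.0265 = 1.0335 dm³/mol
T = (4070.5)(1.0335)/8.314 = 506.0 K

T ≈ 506.0 K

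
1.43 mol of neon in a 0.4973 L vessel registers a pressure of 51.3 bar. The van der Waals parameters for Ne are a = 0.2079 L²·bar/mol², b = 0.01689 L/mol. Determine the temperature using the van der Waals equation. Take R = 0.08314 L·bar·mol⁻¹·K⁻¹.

T = (P + a n²/V²)(V − nb)/(nR)
P + a n²/V² = 51.3 + (0.2079)(1.43)²/(0.4973)² = 53.019 bar
V − nb = 0.4973 − (1.43)(0.01689) = 0.47315 L
T = (53.019)(0.47315)/((1.43)(0.08314)) = 211.0 K

T ≈ 211.0 K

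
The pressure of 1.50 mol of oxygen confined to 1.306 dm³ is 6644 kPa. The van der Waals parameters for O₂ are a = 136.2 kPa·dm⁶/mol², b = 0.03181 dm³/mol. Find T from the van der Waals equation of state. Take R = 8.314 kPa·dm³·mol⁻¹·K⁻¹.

T = (P + a n²/V²)(V − nb)/(nR)
P + a n²/V² = 6644 + (136.2)(1.50)²/(1.306)² = 6823.7 kPa
V − nb = 1.306 − (1.50)(0.03181) = 1.2583 dm³
T = (6823.7)(1.2583)/((1.50)(8.314)) = 688.5 K

T ≈ 688.5 K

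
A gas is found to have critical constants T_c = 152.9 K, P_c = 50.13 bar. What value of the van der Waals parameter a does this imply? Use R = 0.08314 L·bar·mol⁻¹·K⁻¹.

a ≈ 1.360 L²·bar/mol²

From T_c = 8a/(27Rb) and P_c = a/(27b²): a = 27 R² T_c²/(64 P_c).
a = 27×(0.08314)²×(152.9)²/(64×50.13) = 4363.1/3208.3 = 1.360 L²·bar/mol²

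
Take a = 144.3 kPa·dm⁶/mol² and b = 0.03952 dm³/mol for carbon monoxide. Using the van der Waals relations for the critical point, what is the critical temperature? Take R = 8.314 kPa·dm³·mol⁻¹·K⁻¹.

T_c ≈ 130.1 K

For a van der Waals gas, T_c = 8a/(27Rb).
T_c = 8×144.3/(27×8.314×0.03952) = 1154.4/8.8714 = 130.1 K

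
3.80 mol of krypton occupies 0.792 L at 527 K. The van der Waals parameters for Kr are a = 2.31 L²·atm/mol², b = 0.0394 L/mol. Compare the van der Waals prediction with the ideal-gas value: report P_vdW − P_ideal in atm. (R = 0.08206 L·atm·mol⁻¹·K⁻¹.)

Ideal: P_ideal = nRT/V = (3.80)(0.08206)(527)/0.792 = 207.492 atm
vdW: P = nRT/(V − nb) − a n²/V² = 164.333/0.642280 − 33.3564/0.627264 = 255.859 − 53.1776 = 202.681 atm
ΔP = 202.681 − 207.492 = -4.81 atm

ΔP ≈ -4.81 atm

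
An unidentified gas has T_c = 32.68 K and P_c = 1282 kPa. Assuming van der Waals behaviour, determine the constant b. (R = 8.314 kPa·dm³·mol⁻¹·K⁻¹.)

b ≈ 0.02649 dm³/mol

From T_c = 8a/(27Rb) and P_c = a/(27b²): b = R T_c/(8 P_c).
b = (8.314)(32.68)/(8×1282) = 271.70/10256 = 0.02649 dm³/mol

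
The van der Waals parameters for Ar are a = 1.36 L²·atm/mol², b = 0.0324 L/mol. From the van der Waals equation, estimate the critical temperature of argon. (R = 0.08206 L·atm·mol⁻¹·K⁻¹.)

T_c ≈ 151.6 K

For a van der Waals gas, T_c = 8a/(27Rb).
T_c = 8×1.36/(27×0.08206×0.0324) = 10.880/0.071786 = 151.6 K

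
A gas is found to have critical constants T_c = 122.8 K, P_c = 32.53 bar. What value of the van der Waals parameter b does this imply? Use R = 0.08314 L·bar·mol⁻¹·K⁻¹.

b ≈ 0.03923 L/mol

From T_c = 8a/(27Rb) and P_c = a/(27b²): b = R T_c/(8 P_c).
b = (0.08314)(122.8)/(8×32.53) = 10.210/260.24 = 0.03923 L/mol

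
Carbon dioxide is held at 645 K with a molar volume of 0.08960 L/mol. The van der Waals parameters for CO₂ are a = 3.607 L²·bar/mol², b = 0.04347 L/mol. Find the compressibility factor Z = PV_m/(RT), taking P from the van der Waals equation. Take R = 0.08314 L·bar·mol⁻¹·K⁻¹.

Z ≈ 1.192

P = RT/(V_m − b) − a/V_m² = (0.08314)(645)/(0.08960 − 0.04347) − 3.607/(0.08960)²
  = 53.625/0.046130 − 449.29 = 1162.5 − 449.29 = 713.2 bar
Z = PV_m/(RT) = (713.2)(0.08960)/((0.08314)(645)) = 63.903/53.625 = 1.192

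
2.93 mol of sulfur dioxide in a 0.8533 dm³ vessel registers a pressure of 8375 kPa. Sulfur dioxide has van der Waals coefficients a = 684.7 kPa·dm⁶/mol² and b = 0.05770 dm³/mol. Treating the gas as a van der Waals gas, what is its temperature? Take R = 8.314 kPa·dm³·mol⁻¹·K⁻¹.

T = (P + a n²/V²)(V − nb)/(nR)
P + a n²/V² = 8375 + (684.7)(2.93)²/(0.8533)² = 16448 kPa
V − nb = 0.8533 − (2.93)(0.05770) = 0.68424 dm³
T = (16448)(0.68424)/((2.93)(8.314)) = 462.0 K

T ≈ 462.0 K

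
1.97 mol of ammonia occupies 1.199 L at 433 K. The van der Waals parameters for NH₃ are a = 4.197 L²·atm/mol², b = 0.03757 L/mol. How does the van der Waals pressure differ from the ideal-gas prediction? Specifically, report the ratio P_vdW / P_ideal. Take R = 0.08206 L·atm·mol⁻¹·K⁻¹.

Ideal: P_ideal = nRT/V = (1.97)(0.08206)(433)/1.199 = 58.3803 atm
vdW: P = nRT/(V − nb) − a n²/V² = 69.9980/1.12499 − 16.2881/1.43760 = 62.2210 − 11.3301 = 50.8909 atm
Ratio = 50.8909/58.3803 = 0.8717

P_vdW / P_ideal ≈ 0.8717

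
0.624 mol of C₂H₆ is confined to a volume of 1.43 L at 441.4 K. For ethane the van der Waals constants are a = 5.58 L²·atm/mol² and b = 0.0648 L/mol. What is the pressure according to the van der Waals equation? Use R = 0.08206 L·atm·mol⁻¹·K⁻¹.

P = nRT/(V − nb) − a n²/V²
nRT/(V − nb) = (0.624)(0.08206)(441.4)/(1.43 − 0.624×0.0648) = 22.602/1.3896 = 16.265 atm
a n²/V² = (5.58)(0.624)²/(1.43)² = 1.0625 atm
P = 16.265 − 1.0625 = 15.20 atm

P ≈ 15.20 atm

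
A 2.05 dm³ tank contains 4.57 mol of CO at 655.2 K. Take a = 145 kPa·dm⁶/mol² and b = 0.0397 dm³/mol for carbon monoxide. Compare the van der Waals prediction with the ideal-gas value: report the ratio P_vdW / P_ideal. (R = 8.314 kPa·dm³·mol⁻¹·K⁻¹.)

P_vdW / P_ideal ≈ 1.038

Ideal: P_ideal = nRT/V = (4.57)(8.314)(655.2)/2.05 = 12143.6 kPa
vdW: P = nRT/(V − nb) − a n²/V² = 24894.3/1.86857 − 3028.31/4.20250 = 13322.6 − 720.597 = 12602.0 kPa
Ratio = 12602.0/12143.6 = 1.038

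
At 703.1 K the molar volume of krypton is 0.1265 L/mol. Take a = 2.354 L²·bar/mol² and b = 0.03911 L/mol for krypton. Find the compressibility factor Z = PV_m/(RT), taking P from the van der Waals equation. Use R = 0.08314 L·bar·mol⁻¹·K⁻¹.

Z ≈ 1.129

P = RT/(V_m − b) − a/V_m² = (0.08314)(703.1)/(0.1265 − 0.03911) − 2.354/(0.1265)²
  = 58.456/0.087390 − 147.10 = 668.91 − 147.10 = 521.81 bar
Z = PV_m/(RT) = (521.81)(0.1265)/((0.08314)(703.1)) = 66.009/58.456 = 1.129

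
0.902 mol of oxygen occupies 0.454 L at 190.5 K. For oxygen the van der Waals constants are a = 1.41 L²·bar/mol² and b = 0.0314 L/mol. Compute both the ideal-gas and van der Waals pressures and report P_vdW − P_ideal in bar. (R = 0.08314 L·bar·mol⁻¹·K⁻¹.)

ΔP ≈ -3.472 bar

Ideal: P_ideal = nRT/V = (0.902)(0.08314)(190.5)/0.454 = 31.4670 bar
vdW: P = nRT/(V − nb) − a n²/V² = 14.2860/0.425677 − 1.14718/0.206116 = 33.5607 − 5.56570 = 27.9950 bar
ΔP = 27.9950 − 31.4670 = -3.472 bar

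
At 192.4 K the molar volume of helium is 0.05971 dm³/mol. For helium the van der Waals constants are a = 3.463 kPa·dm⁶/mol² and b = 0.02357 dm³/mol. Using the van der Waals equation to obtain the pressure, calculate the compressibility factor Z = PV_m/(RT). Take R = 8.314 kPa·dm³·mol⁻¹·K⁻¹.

Z ≈ 1.616

P = RT/(V_m − b) − a/V_m² = (8.314)(192.4)/(0.05971 − 0.02357) − 3.463/(0.05971)²
  = 1599.6/0.036140 − 971.31 = 44261 − 971.31 = 43290 kPa
Z = PV_m/(RT) = (43290)(0.05971)/((8.314)(192.4)) = 2584.8/1599.6 = 1.616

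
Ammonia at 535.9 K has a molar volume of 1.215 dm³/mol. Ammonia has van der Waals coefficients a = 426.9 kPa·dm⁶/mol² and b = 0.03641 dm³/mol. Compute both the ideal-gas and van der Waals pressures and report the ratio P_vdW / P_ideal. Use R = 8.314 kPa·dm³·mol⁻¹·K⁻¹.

Ideal: P_ideal = RT/V_m = (8.314)(535.9)/1.215 = 3667.06 kPa
vdW: P = RT/(V_m − b) − a/V_m² = 4455.47/1.17859 − 426.9/1.47623 = 3780.34 − 289.183 = 3491.16 kPa
Ratio = 3491.16/3667.06 = 0.9520

P_vdW / P_ideal ≈ 0.9520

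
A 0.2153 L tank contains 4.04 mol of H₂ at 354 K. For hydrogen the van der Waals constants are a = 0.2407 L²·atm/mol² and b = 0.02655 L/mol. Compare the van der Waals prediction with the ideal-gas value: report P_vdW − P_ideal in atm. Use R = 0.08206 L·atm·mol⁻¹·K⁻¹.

Ideal: P_ideal = nRT/V = (4.04)(0.08206)(354)/0.2153 = 545.095 atm
vdW: P = nRT/(V − nb) − a n²/V² = 117.359/0.108038 − 3.92861/0.0463541 = 1086.28 − 84.7522 = 1001.53 atm
ΔP = 1001.53 − 545.095 = 456.4 atm

ΔP ≈ 456.4 atm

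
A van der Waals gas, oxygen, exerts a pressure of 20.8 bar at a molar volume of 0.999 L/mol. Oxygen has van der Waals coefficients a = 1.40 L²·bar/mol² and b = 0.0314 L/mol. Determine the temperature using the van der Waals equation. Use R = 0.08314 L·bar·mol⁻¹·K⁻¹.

T = (P + a/V_m²)(V_m − b)/R
P + a/V_m² = 20.8 + 1.40/(0.999)² = 22.203 bar
V_m − b = 0.999 − 0.0314 = 0.96760 L/mol
T = (22.203)(0.96760)/0.08314 = 258.4 K

T ≈ 258.4 K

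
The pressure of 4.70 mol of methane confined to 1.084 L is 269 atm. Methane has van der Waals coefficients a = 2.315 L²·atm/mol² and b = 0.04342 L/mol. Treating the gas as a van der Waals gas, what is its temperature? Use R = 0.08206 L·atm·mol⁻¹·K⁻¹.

T = (P + a n²/V²)(V − nb)/(nR)
P + a n²/V² = 269 + (2.315)(4.70)²/(1.084)² = 312.52 atm
V − nb = 1.084 − (4.70)(0.04342) = 0.87993 L
T = (312.52)(0.87993)/((4.70)(0.08206)) = 713.0 K

T ≈ 713.0 K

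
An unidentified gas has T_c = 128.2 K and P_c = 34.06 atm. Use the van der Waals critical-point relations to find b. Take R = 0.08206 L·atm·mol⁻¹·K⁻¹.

From T_c = 8a/(27Rb) and P_c = a/(27b²): b = R T_c/(8 P_c).
b = (0.08206)(128.2)/(8×34.06) = 10.520/272.48 = 0.03861 L/mol

b ≈ 0.03861 L/mol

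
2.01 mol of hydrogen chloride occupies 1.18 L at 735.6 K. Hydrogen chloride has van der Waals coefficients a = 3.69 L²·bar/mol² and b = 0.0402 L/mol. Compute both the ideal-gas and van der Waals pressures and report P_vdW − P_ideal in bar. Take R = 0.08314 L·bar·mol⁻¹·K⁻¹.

ΔP ≈ -3.05 bar

Ideal: P_ideal = nRT/V = (2.01)(0.08314)(735.6)/1.18 = 104.176 bar
vdW: P = nRT/(V − nb) − a n²/V² = 122.927/1.09920 − 14.9080/1.39240 = 111.833 − 10.7067 = 101.126 bar
ΔP = 101.126 − 104.176 = -3.05 bar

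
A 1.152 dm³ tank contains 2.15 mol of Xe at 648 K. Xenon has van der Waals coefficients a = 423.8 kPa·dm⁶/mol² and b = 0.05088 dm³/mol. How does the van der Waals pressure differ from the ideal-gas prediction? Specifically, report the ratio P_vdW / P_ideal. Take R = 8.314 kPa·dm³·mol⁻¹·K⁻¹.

P_vdW / P_ideal ≈ 0.9581

Ideal: P_ideal = nRT/V = (2.15)(8.314)(648)/1.152 = 10054.7 kPa
vdW: P = nRT/(V − nb) − a n²/V² = 11583.1/1.04261 − 1959.02/1.32710 = 11109.7 − 1476.17 = 9633.5 kPa
Ratio = 9633.5/10054.7 = 0.9581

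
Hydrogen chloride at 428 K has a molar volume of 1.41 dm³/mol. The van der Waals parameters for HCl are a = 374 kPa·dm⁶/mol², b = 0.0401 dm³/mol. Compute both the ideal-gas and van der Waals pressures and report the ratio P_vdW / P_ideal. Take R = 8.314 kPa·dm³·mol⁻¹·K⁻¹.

Ideal: P_ideal = RT/V_m = (8.314)(428)/1.41 = 2523.68 kPa
vdW: P = RT/(V_m − b) − a/V_m² = 3558.39/1.36990 − 374/1.98810 = 2597.55 − 188.119 = 2409.43 kPa
Ratio = 2409.43/2523.68 = 0.9547

P_vdW / P_ideal ≈ 0.9547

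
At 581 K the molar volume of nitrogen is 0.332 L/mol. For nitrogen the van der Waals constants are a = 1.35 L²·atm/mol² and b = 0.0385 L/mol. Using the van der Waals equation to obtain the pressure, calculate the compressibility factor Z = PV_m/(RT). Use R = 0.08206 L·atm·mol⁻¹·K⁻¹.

Z ≈ 1.046

P = RT/(V_m − b) − a/V_m² = (0.08206)(581)/(0.332 − 0.0385) − 1.35/(0.332)²
  = 47.677/0.29350 − 12.248 = 162.44 − 12.248 = 150.19 atm
Z = PV_m/(RT) = (150.19)(0.332)/((0.08206)(581)) = 49.863/47.677 = 1.046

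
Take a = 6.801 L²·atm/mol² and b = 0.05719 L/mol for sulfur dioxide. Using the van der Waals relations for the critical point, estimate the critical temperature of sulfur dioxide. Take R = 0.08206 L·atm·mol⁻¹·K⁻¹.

For a van der Waals gas, T_c = 8a/(27Rb).
T_c = 8×6.801/(27×0.08206×0.05719) = 54.408/0.12671 = 429.4 K

T_c ≈ 429.4 K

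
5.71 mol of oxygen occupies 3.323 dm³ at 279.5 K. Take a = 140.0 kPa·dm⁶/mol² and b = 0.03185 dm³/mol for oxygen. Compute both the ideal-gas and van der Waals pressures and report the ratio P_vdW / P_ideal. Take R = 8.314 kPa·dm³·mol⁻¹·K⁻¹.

Ideal: P_ideal = nRT/V = (5.71)(8.314)(279.5)/3.323 = 3992.98 kPa
vdW: P = nRT/(V − nb) − a n²/V² = 13268.7/3.14114 − 4564.57/11.0423 = 4224.17 − 413.371 = 3810.80 kPa
Ratio = 3810.80/3992.98 = 0.9544

P_vdW / P_ideal ≈ 0.9544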